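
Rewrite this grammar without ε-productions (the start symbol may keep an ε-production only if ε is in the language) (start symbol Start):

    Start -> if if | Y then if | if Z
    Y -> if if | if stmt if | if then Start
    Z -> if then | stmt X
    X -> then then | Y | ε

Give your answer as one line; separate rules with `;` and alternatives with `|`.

Start -> if if | Y then if | if Z; Y -> if if | if stmt if | if then Start; Z -> if then | stmt X | stmt; X -> then then | Y

Nullable nonterminals: {X}.
ε ∉ L(G), so no ε-production is kept.
Add the nullable-subset variants: Z → stmt X gives stmt X | stmt.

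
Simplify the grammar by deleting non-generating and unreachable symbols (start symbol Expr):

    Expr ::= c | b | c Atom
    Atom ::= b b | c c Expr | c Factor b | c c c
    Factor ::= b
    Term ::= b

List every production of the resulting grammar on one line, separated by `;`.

Generating nonterminals: {Atom, Expr, Factor, Term}.
Reachable from Expr after that: {Atom, Expr, Factor}.
Removed useless symbols: {Term} and every production mentioning them.

Expr ::= c | b | c Atom; Atom ::= b b | c c Expr | c Factor b | c c c; Factor ::= b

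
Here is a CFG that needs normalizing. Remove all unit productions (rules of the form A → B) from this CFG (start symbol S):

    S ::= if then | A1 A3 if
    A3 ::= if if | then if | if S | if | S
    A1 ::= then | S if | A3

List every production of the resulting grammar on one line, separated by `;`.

Unit pairs: A1 ⇒* {A3, S}; A3 ⇒* {S}.
Replace each nonterminal's rules with the union of the non-unit rules of every nonterminal it unit-derives.

S ::= if then | A1 A3 if; A3 ::= if then | A1 A3 if | if if | then if | if S | if; A1 ::= then | S if | if then | A1 A3 if | if if | then if | if S | if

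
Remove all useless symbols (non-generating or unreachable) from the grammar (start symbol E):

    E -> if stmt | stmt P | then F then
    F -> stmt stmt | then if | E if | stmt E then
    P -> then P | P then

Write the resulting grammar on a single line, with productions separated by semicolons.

Generating nonterminals: {E, F}.
Reachable from E after that: {E, F}.
Removed useless symbols: {P} and every production mentioning them.

E -> if stmt | then F then; F -> stmt stmt | then if | E if | stmt E then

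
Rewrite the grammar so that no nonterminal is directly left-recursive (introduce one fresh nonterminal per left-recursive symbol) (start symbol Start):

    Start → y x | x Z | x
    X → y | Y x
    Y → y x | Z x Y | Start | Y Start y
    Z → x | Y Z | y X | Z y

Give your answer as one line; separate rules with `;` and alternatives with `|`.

Start → y x | x Z | x; X → y | Y x; Y → y x Y1 | Z x Y Y1 | Start Y1; Z → x Z1 | Y Z Z1 | y X Z1; Y1 → Start y Y1 | ε; Z1 → y Z1 | ε

Y, Z are directly left-recursive.
For Y: α = {Start y}, β = {y x, Z x Y, Start}. Rewrite as Y → β Y1 and Y1 → α Y1 | ε.
For Z: α = {y}, β = {x, Y Z, y X}. Rewrite as Z → β Z1 and Z1 → α Z1 | ε.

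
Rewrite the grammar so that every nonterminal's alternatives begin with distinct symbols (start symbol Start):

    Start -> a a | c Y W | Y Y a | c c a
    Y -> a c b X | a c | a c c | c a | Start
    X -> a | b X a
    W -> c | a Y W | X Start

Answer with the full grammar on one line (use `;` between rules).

Start has alternatives sharing prefix 'c': factor to Start → c Start1 with Start1 → Y W | c a.
Y has alternatives sharing prefix 'a c': factor to Y → a c Y1 with Y1 → b X | ε | c.

Start -> a a | Y Y a | c Start1; Y -> c a | Start | a c Y1; X -> a | b X a; W -> c | a Y W | X Start; Start1 -> Y W | c a; Y1 -> b X | epsilon | c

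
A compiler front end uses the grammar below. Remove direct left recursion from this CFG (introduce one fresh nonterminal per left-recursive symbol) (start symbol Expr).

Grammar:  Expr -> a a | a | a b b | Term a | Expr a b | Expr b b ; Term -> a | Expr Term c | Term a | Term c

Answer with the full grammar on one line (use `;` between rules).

Left recursion appears on Expr, Term.
For Expr: α = {a b, b b}, β = {a a, a, a b b, Term a}. Rewrite as Expr → β Expr1 and Expr1 → α Expr1 | ε.
For Term: α = {a, c}, β = {a, Expr Term c}. Rewrite as Term → β Term1 and Term1 → α Term1 | ε.

Expr -> a a Expr1 | a Expr1 | a b b Expr1 | Term a Expr1; Term -> a Term1 | Expr Term c Term1; Expr1 -> a b Expr1 | b b Expr1 | ε; Term1 -> a Term1 | c Term1 | ε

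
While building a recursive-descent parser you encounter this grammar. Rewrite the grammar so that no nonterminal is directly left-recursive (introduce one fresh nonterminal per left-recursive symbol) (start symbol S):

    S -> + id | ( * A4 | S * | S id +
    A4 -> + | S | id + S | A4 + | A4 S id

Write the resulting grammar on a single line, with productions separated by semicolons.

Directly left-recursive nonterminals: S, A4.
For S: α = {*, id +}, β = {+ id, ( * A4}. Rewrite as S → β S' and S' → α S' | ε.
For A4: α = {+, S id}, β = {+, S, id + S}. Rewrite as A4 → β A4' and A4' → α A4' | ε.

S -> + id S' | ( * A4 S'; A4 -> + A4' | S A4' | id + S A4'; S' -> * S' | id + S' | ε; A4' -> + A4' | S id A4' | ε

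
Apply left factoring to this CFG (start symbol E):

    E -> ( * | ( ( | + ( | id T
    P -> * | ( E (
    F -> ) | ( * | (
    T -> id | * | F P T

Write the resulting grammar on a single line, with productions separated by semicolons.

E has alternatives sharing prefix '(': factor to E → ( E' with E' → * | (.
F has alternatives sharing prefix '(': factor to F → ( F' with F' → * | ε.

E -> + ( | id T | ( E'; P -> * | ( E (; F -> ) | ( F'; T -> id | * | F P T; E' -> * | (; F' -> * | ε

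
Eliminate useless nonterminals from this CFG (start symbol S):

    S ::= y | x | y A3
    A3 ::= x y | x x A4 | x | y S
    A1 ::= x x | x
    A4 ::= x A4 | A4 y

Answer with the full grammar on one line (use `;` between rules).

S ::= y | x | y A3; A3 ::= x y | x | y S

Generating nonterminals: {A1, A3, S}.
Reachable from S after that: {A3, S}.
Removed useless symbols: {A1, A4} and every production mentioning them.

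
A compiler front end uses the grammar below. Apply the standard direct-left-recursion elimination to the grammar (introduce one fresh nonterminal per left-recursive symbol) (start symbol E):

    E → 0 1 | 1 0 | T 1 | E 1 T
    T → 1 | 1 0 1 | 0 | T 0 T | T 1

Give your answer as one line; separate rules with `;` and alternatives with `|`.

E, T are directly left-recursive.
For E: α = {1 T}, β = {0 1, 1 0, T 1}. Rewrite as E → β E' and E' → α E' | ε.
For T: α = {0 T, 1}, β = {1, 1 0 1, 0}. Rewrite as T → β T' and T' → α T' | ε.

E → 0 1 E' | 1 0 E' | T 1 E'; T → 1 T' | 1 0 1 T' | 0 T'; E' → 1 T E' | ε; T' → 0 T T' | 1 T' | ε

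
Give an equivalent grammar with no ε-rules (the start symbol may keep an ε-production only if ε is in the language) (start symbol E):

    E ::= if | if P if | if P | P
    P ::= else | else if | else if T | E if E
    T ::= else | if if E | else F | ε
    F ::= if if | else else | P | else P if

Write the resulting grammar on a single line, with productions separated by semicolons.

The nullable symbols are {T}.
ε ∉ L(G), so no ε-production is kept.

E ::= if | if P if | if P | P; P ::= else | else if | else if T | E if E; T ::= else | if if E | else F; F ::= if if | else else | P | else P if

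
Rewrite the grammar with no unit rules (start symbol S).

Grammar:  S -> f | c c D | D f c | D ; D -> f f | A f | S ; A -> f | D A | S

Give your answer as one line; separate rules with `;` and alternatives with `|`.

Unit pairs: A ⇒* {D, S}; D ⇒* {S}; S ⇒* {D}.
For every A with A ⇒* B via unit rules, add B's non-unit alternatives to A; then delete every rule of the form X → Y.

S -> f f | A f | f | c c D | D f c; D -> f | c c D | D f c | f f | A f; A -> f f | A f | f | c c D | D f c | D A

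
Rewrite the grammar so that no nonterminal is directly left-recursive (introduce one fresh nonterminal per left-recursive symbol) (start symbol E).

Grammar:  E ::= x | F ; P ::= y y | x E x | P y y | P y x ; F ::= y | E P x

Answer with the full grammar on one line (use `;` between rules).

E ::= x | F; P ::= y y P' | x E x P'; F ::= y | E P x; P' ::= y y P' | y x P' | ε

P is directly left-recursive.
For P: α = {y y, y x}, β = {y y, x E x}. Rewrite as P → β P' and P' → α P' | ε.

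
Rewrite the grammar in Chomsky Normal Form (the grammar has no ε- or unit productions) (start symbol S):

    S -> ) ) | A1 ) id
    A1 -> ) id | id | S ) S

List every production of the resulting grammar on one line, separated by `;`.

Introduce a nonterminal for each terminal appearing in a rule of length ≥ 2: X1 → ), X2 → id.
Binarize each right-hand side of length ≥ 3 by chaining fresh nonterminals (Y1, Y2, …): affected rules were S → A1 X1 X2; A1 → S X1 S.

S -> X1 X1 | A1 Y1; A1 -> X1 X2 | id | S Y2; X1 -> ); X2 -> id; Y1 -> X1 X2; Y2 -> X1 S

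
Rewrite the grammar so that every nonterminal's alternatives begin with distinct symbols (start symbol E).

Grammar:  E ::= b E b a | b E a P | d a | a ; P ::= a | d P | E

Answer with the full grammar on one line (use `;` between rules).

E ::= d a | a | b E E'; P ::= a | d P | E; E' ::= b a | a P

E has alternatives sharing prefix 'b E': factor to E → b E E' with E' → b a | a P.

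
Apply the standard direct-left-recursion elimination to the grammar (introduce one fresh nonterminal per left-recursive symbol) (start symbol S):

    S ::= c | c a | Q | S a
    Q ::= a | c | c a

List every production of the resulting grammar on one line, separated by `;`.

S ::= c S' | c a S' | Q S'; Q ::= a | c | c a; S' ::= a S' | ε

S is directly left-recursive.
For S: α = {a}, β = {c, c a, Q}. Rewrite as S → β S' and S' → α S' | ε.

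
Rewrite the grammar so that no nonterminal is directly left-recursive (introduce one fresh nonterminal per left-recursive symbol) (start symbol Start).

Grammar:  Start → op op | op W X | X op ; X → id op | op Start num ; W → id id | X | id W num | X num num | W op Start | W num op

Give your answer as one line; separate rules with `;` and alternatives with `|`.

Start → op op | op W X | X op; X → id op | op Start num; W → id id W1 | X W1 | id W num W1 | X num num W1; W1 → op Start W1 | num op W1 | ε

Directly left-recursive nonterminal: W.
For W: α = {op Start, num op}, β = {id id, X, id W num, X num num}. Rewrite as W → β W1 and W1 → α W1 | ε.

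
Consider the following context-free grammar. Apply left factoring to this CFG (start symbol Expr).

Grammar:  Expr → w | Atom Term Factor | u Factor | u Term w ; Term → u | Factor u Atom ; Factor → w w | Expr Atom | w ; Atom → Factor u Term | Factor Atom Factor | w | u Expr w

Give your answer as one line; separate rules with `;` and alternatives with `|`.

Expr → w | Atom Term Factor | u Expr1; Term → u | Factor u Atom; Factor → Expr Atom | w Factor1; Atom → w | u Expr w | Factor Atom1; Expr1 → Factor | Term w; Factor1 → w | ε; Atom1 → u Term | Atom Factor

Expr has alternatives sharing prefix 'u': factor to Expr → u Expr1 with Expr1 → Factor | Term w.
Factor has alternatives sharing prefix 'w': factor to Factor → w Factor1 with Factor1 → w | ε.
Atom has alternatives sharing prefix 'Factor': factor to Atom → Factor Atom1 with Atom1 → u Term | Atom Factor.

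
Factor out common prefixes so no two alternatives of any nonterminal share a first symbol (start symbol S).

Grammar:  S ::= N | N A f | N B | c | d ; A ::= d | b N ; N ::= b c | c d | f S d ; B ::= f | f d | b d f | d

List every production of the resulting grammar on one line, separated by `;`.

S ::= c | d | N S'; A ::= d | b N; N ::= b c | c d | f S d; B ::= b d f | d | f B'; S' ::= ε | A f | B; B' ::= ε | d

S has alternatives sharing prefix 'N': factor to S → N S' with S' → ε | A f | B.
B has alternatives sharing prefix 'f': factor to B → f B' with B' → ε | d.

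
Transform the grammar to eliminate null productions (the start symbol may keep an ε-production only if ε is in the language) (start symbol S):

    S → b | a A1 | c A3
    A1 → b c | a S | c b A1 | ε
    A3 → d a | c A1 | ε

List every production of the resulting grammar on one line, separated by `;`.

S → b | a A1 | a | c A3 | c; A1 → b c | a S | c b A1 | c b; A3 → d a | c A1 | c

The nullable symbols are {A1, A3}.
ε ∉ L(G), so no ε-production is kept.
Expand every rule over subsets of its nullable positions: S → a A1 gives a A1 | a. S → c A3 gives c A3 | c. A1 → c b A1 gives c b A1 | c b. A3 → c A1 gives c A1 | c.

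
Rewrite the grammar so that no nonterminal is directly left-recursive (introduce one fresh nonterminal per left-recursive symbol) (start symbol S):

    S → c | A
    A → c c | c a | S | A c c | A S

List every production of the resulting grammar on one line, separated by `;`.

S → c | A; A → c c A' | c a A' | S A'; A' → c c A' | S A' | ε

Directly left-recursive nonterminal: A.
For A: α = {c c, S}, β = {c c, c a, S}. Rewrite as A → β A' and A' → α A' | ε.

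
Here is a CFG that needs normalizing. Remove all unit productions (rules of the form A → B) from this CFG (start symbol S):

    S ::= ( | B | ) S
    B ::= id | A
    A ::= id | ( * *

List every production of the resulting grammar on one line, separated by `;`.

S ::= id | ( | ) S | ( * *; B ::= id | ( * *; A ::= id | ( * *

Unit pairs: B ⇒* {A}; S ⇒* {A, B}.
Replace each nonterminal's rules with the union of the non-unit rules of every nonterminal it unit-derives.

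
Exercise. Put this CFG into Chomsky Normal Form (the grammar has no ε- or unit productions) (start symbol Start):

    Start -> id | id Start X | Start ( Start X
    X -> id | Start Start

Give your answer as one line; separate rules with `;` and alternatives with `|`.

Start -> id | X1 Y1 | Start Y2; X -> id | Start Start; X1 -> id; X2 -> (; Y1 -> Start X; Y2 -> X2 Y3; Y3 -> Start X

Introduce a nonterminal for each terminal appearing in a rule of length ≥ 2: X1 → id, X2 → (.
Binarize each right-hand side of length ≥ 3 by chaining fresh nonterminals (Y1, Y2, …): affected rules were Start → X1 Start X; Start → Start X2 Start X.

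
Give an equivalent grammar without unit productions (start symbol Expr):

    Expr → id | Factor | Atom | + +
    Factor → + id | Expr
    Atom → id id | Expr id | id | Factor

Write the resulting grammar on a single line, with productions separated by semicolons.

Expr → id id | Expr id | id | + id | + +; Factor → id id | Expr id | id | + id | + +; Atom → id id | Expr id | id | + id | + +

Unit pairs: Atom ⇒* {Expr, Factor}; Expr ⇒* {Atom, Factor}; Factor ⇒* {Atom, Expr}.
Replace each nonterminal's rules with the union of the non-unit rules of every nonterminal it unit-derives.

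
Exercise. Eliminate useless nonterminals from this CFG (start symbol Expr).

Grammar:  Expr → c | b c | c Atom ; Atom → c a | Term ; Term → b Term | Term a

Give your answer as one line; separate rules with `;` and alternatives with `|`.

Expr → c | b c | c Atom; Atom → c a

Generating nonterminals: {Atom, Expr}.
Reachable from Expr after that: {Atom, Expr}.
Removed useless symbols: {Term} and every production mentioning them.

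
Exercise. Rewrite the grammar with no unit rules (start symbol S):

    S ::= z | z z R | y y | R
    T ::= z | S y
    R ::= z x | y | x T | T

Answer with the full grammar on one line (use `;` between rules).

S ::= z | z z R | y y | z x | y | x T | S y; T ::= z | S y; R ::= z x | y | x T | z | S y

Unit pairs: R ⇒* {T}; S ⇒* {R, T}.
For every A with A ⇒* B via unit rules, add B's non-unit alternatives to A; then delete every rule of the form X → Y.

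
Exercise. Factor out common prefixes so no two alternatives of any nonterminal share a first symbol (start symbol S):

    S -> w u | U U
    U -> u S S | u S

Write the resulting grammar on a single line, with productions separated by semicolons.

U has alternatives sharing prefix 'u S': factor to U → u S U' with U' → S | ε.

S -> w u | U U; U -> u S U'; U' -> S | ε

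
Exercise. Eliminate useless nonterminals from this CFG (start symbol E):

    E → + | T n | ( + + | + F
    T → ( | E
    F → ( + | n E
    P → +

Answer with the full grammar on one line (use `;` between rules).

E → + | T n | ( + + | + F; T → ( | E; F → ( + | n E

Generating nonterminals: {E, F, P, T}.
Reachable from E after that: {E, F, T}.
Removed useless symbols: {P} and every production mentioning them.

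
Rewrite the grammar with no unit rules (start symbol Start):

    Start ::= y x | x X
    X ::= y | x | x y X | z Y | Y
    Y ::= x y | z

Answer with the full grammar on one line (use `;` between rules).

Start ::= y x | x X; X ::= y | x | x y X | z Y | x y | z; Y ::= x y | z

Unit pairs: X ⇒* {Y}.
For every A with A ⇒* B via unit rules, add B's non-unit alternatives to A; then delete every rule of the form X → Y.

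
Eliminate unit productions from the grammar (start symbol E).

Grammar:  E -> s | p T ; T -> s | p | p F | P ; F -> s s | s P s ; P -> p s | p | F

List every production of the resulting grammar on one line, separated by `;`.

E -> s | p T; T -> s s | s P s | p s | p | s | p F; F -> s s | s P s; P -> s s | s P s | p s | p

Unit pairs: P ⇒* {F}; T ⇒* {F, P}.
For each unit pair (A, B), copy every non-unit production of B to A, then drop all unit productions.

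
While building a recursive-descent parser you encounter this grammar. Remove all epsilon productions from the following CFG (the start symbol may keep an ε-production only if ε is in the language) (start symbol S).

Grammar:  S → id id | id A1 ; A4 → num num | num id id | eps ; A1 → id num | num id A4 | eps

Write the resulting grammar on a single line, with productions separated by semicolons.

S → id id | id A1 | id; A4 → num num | num id id; A1 → id num | num id A4 | num id

The nullable symbols are {A1, A4}.
ε ∉ L(G), so no ε-production is kept.
Expand every rule over subsets of its nullable positions: S → id A1 gives id A1 | id. A1 → num id A4 gives num id A4 | num id.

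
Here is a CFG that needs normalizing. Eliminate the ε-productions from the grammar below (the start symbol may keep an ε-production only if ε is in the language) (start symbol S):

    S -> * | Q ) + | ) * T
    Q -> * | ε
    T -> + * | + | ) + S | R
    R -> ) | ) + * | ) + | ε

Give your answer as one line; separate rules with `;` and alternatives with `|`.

The nullable symbols are {Q, R, T}.
ε ∉ L(G), so no ε-production is kept.
Add the nullable-subset variants: S → Q ) + gives Q ) + | ) +. S → ) * T gives ) * T | ) *.

S -> * | Q ) + | ) + | ) * T | ) *; Q -> *; T -> + * | + | ) + S | R; R -> ) | ) + * | ) +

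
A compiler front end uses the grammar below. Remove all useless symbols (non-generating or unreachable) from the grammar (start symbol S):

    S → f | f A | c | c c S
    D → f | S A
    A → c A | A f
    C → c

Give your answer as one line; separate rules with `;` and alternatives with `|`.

Generating nonterminals: {C, D, S}.
Reachable from S after that: {S}.
Removed useless symbols: {A, C, D} and every production mentioning them.

S → f | c | c c S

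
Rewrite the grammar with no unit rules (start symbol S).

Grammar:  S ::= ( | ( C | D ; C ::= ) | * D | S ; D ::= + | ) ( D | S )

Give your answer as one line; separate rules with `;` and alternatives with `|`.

Unit pairs: C ⇒* {D, S}; S ⇒* {D}.
Replace each nonterminal's rules with the union of the non-unit rules of every nonterminal it unit-derives.

S ::= + | ) ( D | S ) | ( | ( C; C ::= + | ) ( D | S ) | ) | * D | ( | ( C; D ::= + | ) ( D | S )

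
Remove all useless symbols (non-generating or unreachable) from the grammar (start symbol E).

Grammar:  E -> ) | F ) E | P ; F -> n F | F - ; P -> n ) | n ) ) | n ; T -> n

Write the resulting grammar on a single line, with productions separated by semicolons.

E -> ) | P; P -> n ) | n ) ) | n

Generating nonterminals: {E, P, T}.
Reachable from E after that: {E, P}.
Removed useless symbols: {F, T} and every production mentioning them.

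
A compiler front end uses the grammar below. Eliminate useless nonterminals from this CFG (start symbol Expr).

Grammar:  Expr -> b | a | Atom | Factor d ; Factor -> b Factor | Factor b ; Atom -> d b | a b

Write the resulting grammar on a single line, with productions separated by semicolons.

Generating nonterminals: {Atom, Expr}.
Reachable from Expr after that: {Atom, Expr}.
Removed useless symbols: {Factor} and every production mentioning them.

Expr -> b | a | Atom; Atom -> d b | a b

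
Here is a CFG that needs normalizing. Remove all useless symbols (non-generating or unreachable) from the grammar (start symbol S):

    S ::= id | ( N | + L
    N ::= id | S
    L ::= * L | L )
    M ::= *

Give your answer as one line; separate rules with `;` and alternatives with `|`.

S ::= id | ( N; N ::= id | S

Generating nonterminals: {M, N, S}.
Reachable from S after that: {N, S}.
Removed useless symbols: {L, M} and every production mentioning them.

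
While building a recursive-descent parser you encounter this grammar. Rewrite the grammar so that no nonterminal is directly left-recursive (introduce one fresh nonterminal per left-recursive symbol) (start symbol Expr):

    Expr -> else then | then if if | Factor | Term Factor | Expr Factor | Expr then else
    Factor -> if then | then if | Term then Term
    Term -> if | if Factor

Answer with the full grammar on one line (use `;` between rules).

Expr -> else then Expr1 | then if if Expr1 | Factor Expr1 | Term Factor Expr1; Factor -> if then | then if | Term then Term; Term -> if | if Factor; Expr1 -> Factor Expr1 | then else Expr1 | ε

Expr is directly left-recursive.
For Expr: α = {Factor, then else}, β = {else then, then if if, Factor, Term Factor}. Rewrite as Expr → β Expr1 and Expr1 → α Expr1 | ε.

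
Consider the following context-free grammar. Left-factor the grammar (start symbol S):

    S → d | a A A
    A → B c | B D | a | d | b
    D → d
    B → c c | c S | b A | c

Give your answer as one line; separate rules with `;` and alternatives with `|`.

A has alternatives sharing prefix 'B': factor to A → B A' with A' → c | D.
B has alternatives sharing prefix 'c': factor to B → c B' with B' → c | S | ε.

S → d | a A A; A → a | d | b | B A'; D → d; B → b A | c B'; A' → c | D; B' → c | S | ε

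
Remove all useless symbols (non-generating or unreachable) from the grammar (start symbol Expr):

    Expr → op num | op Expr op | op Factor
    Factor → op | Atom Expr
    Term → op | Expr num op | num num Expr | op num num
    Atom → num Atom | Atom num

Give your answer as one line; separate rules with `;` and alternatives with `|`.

Expr → op num | op Expr op | op Factor; Factor → op

Generating nonterminals: {Expr, Factor, Term}.
Reachable from Expr after that: {Expr, Factor}.
Removed useless symbols: {Atom, Term} and every production mentioning them.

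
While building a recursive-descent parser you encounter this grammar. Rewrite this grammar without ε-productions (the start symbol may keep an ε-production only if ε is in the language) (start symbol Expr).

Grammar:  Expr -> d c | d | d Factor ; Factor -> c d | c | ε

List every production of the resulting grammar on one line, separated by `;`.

Expr -> d c | d | d Factor; Factor -> c d | c

Nullable nonterminals: {Factor}.
ε ∉ L(G), so no ε-production is kept.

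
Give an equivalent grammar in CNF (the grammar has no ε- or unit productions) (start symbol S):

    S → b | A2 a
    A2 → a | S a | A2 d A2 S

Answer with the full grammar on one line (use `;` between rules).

Introduce a nonterminal for each terminal appearing in a rule of length ≥ 2: X1 → a, X2 → d.
Binarize each right-hand side of length ≥ 3 by chaining fresh nonterminals (Y1, Y2, …): affected rules were A2 → A2 X2 A2 S.

S → b | A2 X1; A2 → a | S X1 | A2 Y1; X1 → a; X2 → d; Y1 → X2 Y2; Y2 → A2 S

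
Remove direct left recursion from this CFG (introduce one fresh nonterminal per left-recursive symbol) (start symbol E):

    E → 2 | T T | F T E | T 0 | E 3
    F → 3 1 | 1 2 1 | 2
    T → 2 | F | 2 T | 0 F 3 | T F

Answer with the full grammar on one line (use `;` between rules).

E → 2 E' | T T E' | F T E E' | T 0 E'; F → 3 1 | 1 2 1 | 2; T → 2 T' | F T' | 2 T T' | 0 F 3 T'; E' → 3 E' | epsilon; T' → F T' | epsilon

E, T are directly left-recursive.
For E: α = {3}, β = {2, T T, F T E, T 0}. Rewrite as E → β E' and E' → α E' | ε.
For T: α = {F}, β = {2, F, 2 T, 0 F 3}. Rewrite as T → β T' and T' → α T' | ε.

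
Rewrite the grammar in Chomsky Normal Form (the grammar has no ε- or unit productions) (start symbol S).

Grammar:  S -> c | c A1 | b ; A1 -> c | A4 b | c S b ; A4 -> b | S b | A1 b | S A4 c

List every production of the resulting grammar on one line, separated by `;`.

Introduce a nonterminal for each terminal appearing in a rule of length ≥ 2: X1 → c, X2 → b.
Binarize each right-hand side of length ≥ 3 by chaining fresh nonterminals (Y1, Y2, …): affected rules were A1 → X1 S X2; A4 → S A4 X1.

S -> c | X1 A1 | b; A1 -> c | A4 X2 | X1 Y1; A4 -> b | S X2 | A1 X2 | S Y2; X1 -> c; X2 -> b; Y1 -> S X2; Y2 -> A4 X1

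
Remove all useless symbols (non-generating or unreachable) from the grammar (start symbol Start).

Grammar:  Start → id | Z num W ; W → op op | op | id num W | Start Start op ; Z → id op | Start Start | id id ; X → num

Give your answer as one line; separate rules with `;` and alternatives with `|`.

Generating nonterminals: {Start, W, X, Z}.
Reachable from Start after that: {Start, W, Z}.
Removed useless symbols: {X} and every production mentioning them.

Start → id | Z num W; W → op op | op | id num W | Start Start op; Z → id op | Start Start | id id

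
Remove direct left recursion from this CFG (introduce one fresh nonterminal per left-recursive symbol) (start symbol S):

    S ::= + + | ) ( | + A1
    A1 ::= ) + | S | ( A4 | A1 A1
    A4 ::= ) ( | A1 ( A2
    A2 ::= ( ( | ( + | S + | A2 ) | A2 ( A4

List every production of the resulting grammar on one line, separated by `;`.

Directly left-recursive nonterminals: A1, A2.
For A1: α = {A1}, β = {) +, S, ( A4}. Rewrite as A1 → β A1' and A1' → α A1' | ε.
For A2: α = {), ( A4}, β = {( (, ( +, S +}. Rewrite as A2 → β A2' and A2' → α A2' | ε.

S ::= + + | ) ( | + A1; A1 ::= ) + A1' | S A1' | ( A4 A1'; A4 ::= ) ( | A1 ( A2; A2 ::= ( ( A2' | ( + A2' | S + A2'; A1' ::= A1 A1' | ε; A2' ::= ) A2' | ( A4 A2' | ε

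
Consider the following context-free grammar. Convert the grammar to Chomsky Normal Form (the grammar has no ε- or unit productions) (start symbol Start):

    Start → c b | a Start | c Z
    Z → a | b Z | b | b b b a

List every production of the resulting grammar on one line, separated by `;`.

Introduce a nonterminal for each terminal appearing in a rule of length ≥ 2: X1 → c, X2 → b, X3 → a.
Binarize each right-hand side of length ≥ 3 by chaining fresh nonterminals (Y1, Y2, …): affected rules were Z → X2 X2 X2 X3.

Start → X1 X2 | X3 Start | X1 Z; Z → a | X2 Z | b | X2 Y1; X1 → c; X2 → b; X3 → a; Y1 → X2 Y2; Y2 → X2 X3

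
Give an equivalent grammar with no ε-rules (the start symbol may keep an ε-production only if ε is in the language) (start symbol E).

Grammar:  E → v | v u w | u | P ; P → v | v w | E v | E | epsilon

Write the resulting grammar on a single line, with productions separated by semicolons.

Nullable nonterminals: {E, P}.
ε ∈ L(G) since E is nullable, so keep E → ε.

E → v | v u w | u | P | epsilon; P → v | v w | E v | E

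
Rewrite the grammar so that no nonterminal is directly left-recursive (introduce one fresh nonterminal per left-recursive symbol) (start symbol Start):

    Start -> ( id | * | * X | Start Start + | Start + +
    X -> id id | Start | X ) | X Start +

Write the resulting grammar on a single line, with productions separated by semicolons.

Directly left-recursive nonterminals: Start, X.
For Start: α = {Start +, + +}, β = {( id, *, * X}. Rewrite as Start → β Start1 and Start1 → α Start1 | ε.
For X: α = {), Start +}, β = {id id, Start}. Rewrite as X → β X1 and X1 → α X1 | ε.

Start -> ( id Start1 | * Start1 | * X Start1; X -> id id X1 | Start X1; Start1 -> Start + Start1 | + + Start1 | ε; X1 -> ) X1 | Start + X1 | ε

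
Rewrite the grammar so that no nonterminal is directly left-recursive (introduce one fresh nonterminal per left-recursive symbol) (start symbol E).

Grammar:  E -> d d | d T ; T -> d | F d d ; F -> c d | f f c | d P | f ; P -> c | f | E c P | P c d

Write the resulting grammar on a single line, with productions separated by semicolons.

E -> d d | d T; T -> d | F d d; F -> c d | f f c | d P | f; P -> c P' | f P' | E c P P'; P' -> c d P' | ε

Left recursion appears on P.
For P: α = {c d}, β = {c, f, E c P}. Rewrite as P → β P' and P' → α P' | ε.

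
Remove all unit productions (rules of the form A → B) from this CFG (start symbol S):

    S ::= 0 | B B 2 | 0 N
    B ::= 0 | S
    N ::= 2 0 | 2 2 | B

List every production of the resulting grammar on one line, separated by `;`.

S ::= 0 | B B 2 | 0 N; B ::= 0 | B B 2 | 0 N; N ::= 0 | B B 2 | 0 N | 2 0 | 2 2

Unit pairs: B ⇒* {S}; N ⇒* {B, S}.
For each unit pair (A, B), copy every non-unit production of B to A, then drop all unit productions.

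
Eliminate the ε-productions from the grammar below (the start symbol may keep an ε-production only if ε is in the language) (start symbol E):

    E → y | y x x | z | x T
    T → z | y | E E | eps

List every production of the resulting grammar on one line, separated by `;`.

Nullable set = {T}.
ε ∉ L(G), so no ε-production is kept.
Expand every rule over subsets of its nullable positions: E → x T gives x T | x.

E → y | y x x | z | x T | x; T → z | y | E E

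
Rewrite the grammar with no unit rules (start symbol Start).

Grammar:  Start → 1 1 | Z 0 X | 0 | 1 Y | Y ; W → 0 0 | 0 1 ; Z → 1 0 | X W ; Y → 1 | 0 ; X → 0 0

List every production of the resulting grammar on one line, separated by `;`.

Start → 1 1 | Z 0 X | 0 | 1 Y | 1; W → 0 0 | 0 1; Z → 1 0 | X W; Y → 1 | 0; X → 0 0

Unit pairs: Start ⇒* {Y}.
Replace each nonterminal's rules with the union of the non-unit rules of every nonterminal it unit-derives.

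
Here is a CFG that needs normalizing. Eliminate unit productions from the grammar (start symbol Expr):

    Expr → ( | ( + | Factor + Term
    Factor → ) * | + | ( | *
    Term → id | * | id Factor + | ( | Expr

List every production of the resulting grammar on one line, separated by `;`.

Unit pairs: Term ⇒* {Expr}.
For each unit pair (A, B), copy every non-unit production of B to A, then drop all unit productions.

Expr → ( | ( + | Factor + Term; Factor → ) * | + | ( | *; Term → id | * | id Factor + | ( | ( + | Factor + Term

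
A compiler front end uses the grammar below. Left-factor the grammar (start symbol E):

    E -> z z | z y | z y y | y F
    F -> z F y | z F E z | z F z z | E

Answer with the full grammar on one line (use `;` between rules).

E -> y F | z E'; F -> E | z F F'; E' -> z | y E''; F' -> y | E z | z z; E'' -> ε | y

E has alternatives sharing prefix 'z': factor to E → z E' with E' → z | y | y y.
F has alternatives sharing prefix 'z F': factor to F → z F F' with F' → y | E z | z z.
E' has alternatives sharing prefix 'y': factor to E' → y E'' with E'' → ε | y.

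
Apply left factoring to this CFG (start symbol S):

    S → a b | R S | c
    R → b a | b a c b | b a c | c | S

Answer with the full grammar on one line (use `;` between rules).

R has alternatives sharing prefix 'b a': factor to R → b a R' with R' → ε | c b | c.
R' has alternatives sharing prefix 'c': factor to R' → c R'' with R'' → b | ε.

S → a b | R S | c; R → c | S | b a R'; R' → eps | c R''; R'' → b | eps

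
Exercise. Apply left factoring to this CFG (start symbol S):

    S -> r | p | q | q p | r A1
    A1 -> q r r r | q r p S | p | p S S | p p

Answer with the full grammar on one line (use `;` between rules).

S has alternatives sharing prefix 'r': factor to S → r S' with S' → ε | A1.
S has alternatives sharing prefix 'q': factor to S → q S'' with S'' → ε | p.
A1 has alternatives sharing prefix 'p': factor to A1 → p A1' with A1' → ε | S S | p.
A1 has alternatives sharing prefix 'q r': factor to A1 → q r A1'' with A1'' → r r | p S.

S -> p | r S' | q S''; A1 -> p A1' | q r A1''; S' -> ε | A1; S'' -> ε | p; A1' -> ε | S S | p; A1'' -> r r | p S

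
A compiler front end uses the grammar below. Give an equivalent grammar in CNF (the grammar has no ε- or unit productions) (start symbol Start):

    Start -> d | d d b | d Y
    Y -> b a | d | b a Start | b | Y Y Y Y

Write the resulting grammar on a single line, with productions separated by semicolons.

Introduce a nonterminal for each terminal appearing in a rule of length ≥ 2: X1 → d, X2 → b, X3 → a.
Binarize each right-hand side of length ≥ 3 by chaining fresh nonterminals (Y1, Y2, …): affected rules were Start → X1 X1 X2; Y → X2 X3 Start; Y → Y Y Y Y.

Start -> d | X1 Y1 | X1 Y; Y -> X2 X3 | d | X2 Y2 | b | Y Y3; X1 -> d; X2 -> b; X3 -> a; Y1 -> X1 X2; Y2 -> X3 Start; Y3 -> Y Y4; Y4 -> Y Y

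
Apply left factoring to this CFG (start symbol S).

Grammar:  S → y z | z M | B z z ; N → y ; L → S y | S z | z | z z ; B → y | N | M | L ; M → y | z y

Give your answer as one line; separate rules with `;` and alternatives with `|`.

S → y z | z M | B z z; N → y; L → S L' | z L''; B → y | N | M | L; M → y | z y; L' → y | z; L'' → ε | z

L has alternatives sharing prefix 'S': factor to L → S L' with L' → y | z.
L has alternatives sharing prefix 'z': factor to L → z L'' with L'' → ε | z.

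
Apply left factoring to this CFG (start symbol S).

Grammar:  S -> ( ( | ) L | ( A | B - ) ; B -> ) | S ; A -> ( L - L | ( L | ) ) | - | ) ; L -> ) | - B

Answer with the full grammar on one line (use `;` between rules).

S -> ) L | B - ) | ( S'; B -> ) | S; A -> - | ( L A' | ) A''; L -> ) | - B; S' -> ( | A; A' -> - L | ε; A'' -> ) | ε

S has alternatives sharing prefix '(': factor to S → ( S' with S' → ( | A.
A has alternatives sharing prefix '( L': factor to A → ( L A' with A' → - L | ε.
A has alternatives sharing prefix ')': factor to A → ) A'' with A'' → ) | ε.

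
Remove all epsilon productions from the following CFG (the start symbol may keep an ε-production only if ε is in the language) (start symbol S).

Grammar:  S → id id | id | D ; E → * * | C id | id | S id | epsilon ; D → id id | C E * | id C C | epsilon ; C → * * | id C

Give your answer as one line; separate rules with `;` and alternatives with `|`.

S → id id | id | D | epsilon; E → * * | C id | id | S id; D → id id | C E * | C * | id C C; C → * * | id C

Nullable set = {D, E, S}.
ε ∈ L(G) since S is nullable, so keep S → ε.
For each production, add variants omitting each subset of nullable occurrences: D → C E * gives C E * | C *.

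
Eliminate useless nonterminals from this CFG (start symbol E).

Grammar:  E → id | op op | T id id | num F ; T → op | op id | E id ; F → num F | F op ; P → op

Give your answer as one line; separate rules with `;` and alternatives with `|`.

Generating nonterminals: {E, P, T}.
Reachable from E after that: {E, T}.
Removed useless symbols: {F, P} and every production mentioning them.

E → id | op op | T id id; T → op | op id | E id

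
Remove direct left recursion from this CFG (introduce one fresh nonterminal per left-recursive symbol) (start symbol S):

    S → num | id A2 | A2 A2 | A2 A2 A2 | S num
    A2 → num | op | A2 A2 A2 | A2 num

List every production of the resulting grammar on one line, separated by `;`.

S → num S' | id A2 S' | A2 A2 S' | A2 A2 A2 S'; A2 → num A2' | op A2'; S' → num S' | epsilon; A2' → A2 A2 A2' | num A2' | epsilon

S, A2 are directly left-recursive.
For S: α = {num}, β = {num, id A2, A2 A2, A2 A2 A2}. Rewrite as S → β S' and S' → α S' | ε.
For A2: α = {A2 A2, num}, β = {num, op}. Rewrite as A2 → β A2' and A2' → α A2' | ε.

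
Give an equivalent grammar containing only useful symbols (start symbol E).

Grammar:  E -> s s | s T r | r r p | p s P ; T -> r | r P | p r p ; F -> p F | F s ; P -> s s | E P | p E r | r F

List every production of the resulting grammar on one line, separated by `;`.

E -> s s | s T r | r r p | p s P; T -> r | r P | p r p; P -> s s | E P | p E r

Generating nonterminals: {E, P, T}.
Reachable from E after that: {E, P, T}.
Removed useless symbols: {F} and every production mentioning them.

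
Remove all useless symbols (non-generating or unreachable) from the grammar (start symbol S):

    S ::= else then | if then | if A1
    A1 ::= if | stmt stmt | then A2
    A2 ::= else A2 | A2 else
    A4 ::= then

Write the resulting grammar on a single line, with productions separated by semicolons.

S ::= else then | if then | if A1; A1 ::= if | stmt stmt

Generating nonterminals: {A1, A4, S}.
Reachable from S after that: {A1, S}.
Removed useless symbols: {A2, A4} and every production mentioning them.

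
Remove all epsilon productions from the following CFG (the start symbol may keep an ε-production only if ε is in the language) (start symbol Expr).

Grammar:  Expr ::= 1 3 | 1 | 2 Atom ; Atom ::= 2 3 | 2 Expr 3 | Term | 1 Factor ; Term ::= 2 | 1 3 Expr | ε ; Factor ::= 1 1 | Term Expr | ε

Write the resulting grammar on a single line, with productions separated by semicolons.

Nullable nonterminals: {Atom, Factor, Term}.
ε ∉ L(G), so no ε-production is kept.
For each production, add variants omitting each subset of nullable occurrences: Expr → 2 Atom gives 2 Atom | 2. Atom → 1 Factor gives 1 Factor | 1. Factor → Term Expr gives Term Expr | Expr.

Expr ::= 1 3 | 1 | 2 Atom | 2; Atom ::= 2 3 | 2 Expr 3 | Term | 1 Factor | 1; Term ::= 2 | 1 3 Expr; Factor ::= 1 1 | Term Expr | Expr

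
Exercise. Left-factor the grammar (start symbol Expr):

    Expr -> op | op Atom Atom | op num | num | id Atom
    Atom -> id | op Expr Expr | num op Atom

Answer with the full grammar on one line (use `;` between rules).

Expr has alternatives sharing prefix 'op': factor to Expr → op Expr1 with Expr1 → ε | Atom Atom | num.

Expr -> num | id Atom | op Expr1; Atom -> id | op Expr Expr | num op Atom; Expr1 -> ε | Atom Atom | num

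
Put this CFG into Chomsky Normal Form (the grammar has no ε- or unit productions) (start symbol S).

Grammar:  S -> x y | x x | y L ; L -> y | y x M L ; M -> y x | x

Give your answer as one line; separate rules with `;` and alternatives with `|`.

S -> X1 X2 | X1 X1 | X2 L; L -> y | X2 Y1; M -> X2 X1 | x; X1 -> x; X2 -> y; Y1 -> X1 Y2; Y2 -> M L

Introduce a nonterminal for each terminal appearing in a rule of length ≥ 2: X1 → x, X2 → y.
Binarize each right-hand side of length ≥ 3 by chaining fresh nonterminals (Y1, Y2, …): affected rules were L → X2 X1 M L.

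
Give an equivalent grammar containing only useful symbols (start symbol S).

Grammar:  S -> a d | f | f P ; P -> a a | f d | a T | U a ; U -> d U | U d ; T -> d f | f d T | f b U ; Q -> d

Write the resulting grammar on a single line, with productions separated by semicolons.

Generating nonterminals: {P, Q, S, T}.
Reachable from S after that: {P, S, T}.
Removed useless symbols: {Q, U} and every production mentioning them.

S -> a d | f | f P; P -> a a | f d | a T; T -> d f | f d T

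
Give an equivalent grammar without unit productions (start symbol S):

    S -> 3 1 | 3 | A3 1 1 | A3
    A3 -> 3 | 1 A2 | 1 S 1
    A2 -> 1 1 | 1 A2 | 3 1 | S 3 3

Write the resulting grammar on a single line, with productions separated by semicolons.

Unit pairs: S ⇒* {A3}.
For every A with A ⇒* B via unit rules, add B's non-unit alternatives to A; then delete every rule of the form X → Y.

S -> 3 1 | 3 | A3 1 1 | 1 A2 | 1 S 1; A3 -> 3 | 1 A2 | 1 S 1; A2 -> 1 1 | 1 A2 | 3 1 | S 3 3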